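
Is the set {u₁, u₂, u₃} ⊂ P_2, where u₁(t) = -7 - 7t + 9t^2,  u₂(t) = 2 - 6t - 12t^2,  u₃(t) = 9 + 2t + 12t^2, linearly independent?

Write each element as a coordinate vector in ℝ³ using {1, t, t^2}.
Form the 3×3 matrix with these as columns; its determinant is 1782.
A nonzero determinant means the columns are linearly independent.

linearly independent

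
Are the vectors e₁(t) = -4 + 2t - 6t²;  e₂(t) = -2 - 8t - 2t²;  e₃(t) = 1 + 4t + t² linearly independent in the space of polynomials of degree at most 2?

linearly dependent

Take coordinates with respect to the standard basis {1, t, t²}.
The matrix [e₁|e₂|e₃] has determinant 0.
A zero determinant means the columns are linearly dependent.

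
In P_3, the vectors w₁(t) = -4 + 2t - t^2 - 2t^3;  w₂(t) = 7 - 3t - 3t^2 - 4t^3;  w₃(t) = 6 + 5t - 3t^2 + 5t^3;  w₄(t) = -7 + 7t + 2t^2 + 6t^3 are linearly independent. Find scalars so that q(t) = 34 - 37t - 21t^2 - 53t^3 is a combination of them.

Work in coordinates with respect to the standard basis {1, t, …, t^3}.
Solve the system with w₁, w₂, w₃, w₄ as columns and q as the right-hand side.
The system has the unique solution (c₁, …, c₄) = (4, 4, -1, -4).

q = 4w₁ + 4w₂ - w₃ - 4w₄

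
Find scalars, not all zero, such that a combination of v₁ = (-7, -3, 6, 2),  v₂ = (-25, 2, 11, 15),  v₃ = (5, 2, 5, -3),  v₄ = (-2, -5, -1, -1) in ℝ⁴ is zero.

3v₁ - v₂ - 2v₃ - 3v₄ = 0

Solve the homogeneous system with v₁, v₂, v₃, v₄ as columns by row-reducing the coefficient matrix.
The free variable yields coefficients (3, -1, -2, -3) (any nonzero multiple also works).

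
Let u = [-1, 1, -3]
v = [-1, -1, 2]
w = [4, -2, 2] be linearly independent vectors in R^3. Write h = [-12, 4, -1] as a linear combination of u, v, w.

Set up the augmented matrix [u | v | w | h] and row-reduce.
The system has the unique solution (c₁, c₂, c₃) = (-1, 1, -3).

h = -u + v - 3w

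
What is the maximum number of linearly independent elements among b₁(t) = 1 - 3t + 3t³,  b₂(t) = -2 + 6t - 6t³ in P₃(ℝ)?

1

Pass to coordinate vectors with respect to the basis {1, t, …, t³}.
Apply Gaussian elimination to the matrix whose rows are b₁, b₂.
The echelon form has 1 nonzero row, so the rank is 1.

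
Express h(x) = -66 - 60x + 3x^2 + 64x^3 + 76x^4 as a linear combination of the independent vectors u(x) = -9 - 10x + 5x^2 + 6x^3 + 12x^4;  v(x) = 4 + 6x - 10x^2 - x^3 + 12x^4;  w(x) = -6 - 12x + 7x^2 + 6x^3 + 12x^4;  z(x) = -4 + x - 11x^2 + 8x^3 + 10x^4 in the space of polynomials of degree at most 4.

Take coordinate vectors relative to {1, x, …, x^4}.
Solve the system with u, v, w, z as columns and h as the right-hand side.
Row-reducing the augmented matrix gives the unique coefficients (c₁, …, c₄) = (4, -2, 1, 4).

h = 4u - 2v + w + 4z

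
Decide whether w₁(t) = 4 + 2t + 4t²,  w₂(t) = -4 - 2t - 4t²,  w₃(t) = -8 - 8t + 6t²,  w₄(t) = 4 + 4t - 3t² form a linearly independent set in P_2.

linearly dependent

Write each element as a coordinate vector in ℝ³ using {1, t, t²}.
There are 4 vectors in a 3-dimensional space, so they cannot be linearly independent.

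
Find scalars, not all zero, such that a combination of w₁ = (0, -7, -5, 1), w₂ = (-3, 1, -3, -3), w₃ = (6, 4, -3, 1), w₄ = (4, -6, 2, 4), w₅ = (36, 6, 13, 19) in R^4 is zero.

2w₁ + 2w₂ - 3w₃ - 3w₄ + w₅ = 0

Row-reduce the matrix with w₁, w₂, w₃, w₄, w₅ as columns; the null space gives the coefficients.
The free variable yields coefficients (2, 2, -3, -3, 1) (any nonzero multiple also works).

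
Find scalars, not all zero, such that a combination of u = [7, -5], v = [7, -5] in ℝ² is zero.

Set up α₁u + α₂v = 0 and solve the homogeneous system.
One solution (up to scaling) is (1, -1).

u - v = 0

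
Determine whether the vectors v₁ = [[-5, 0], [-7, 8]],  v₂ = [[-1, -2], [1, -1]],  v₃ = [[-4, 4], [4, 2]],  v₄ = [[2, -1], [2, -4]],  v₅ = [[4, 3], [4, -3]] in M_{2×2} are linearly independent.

Write each element as a coordinate vector in ℝ⁴ using {E₁₁, E₁₂, E₂₁, E₂₂}.
There are 5 vectors in a 4-dimensional space, so they cannot be linearly independent.

linearly dependent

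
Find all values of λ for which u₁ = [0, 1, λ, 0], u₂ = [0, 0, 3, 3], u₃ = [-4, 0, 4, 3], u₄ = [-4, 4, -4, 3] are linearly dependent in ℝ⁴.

Dependence holds iff the 4×4 matrix [u₁ u₂ u₃ u₄] is singular.
Cofactor expansion gives det = -48*λ - 96.
Solving -48*λ - 96 = 0 yields λ = -2.

λ = -2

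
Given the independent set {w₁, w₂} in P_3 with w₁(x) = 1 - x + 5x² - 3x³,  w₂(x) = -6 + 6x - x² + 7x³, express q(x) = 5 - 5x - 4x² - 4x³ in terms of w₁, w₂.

Work in coordinates with respect to the standard basis {1, x, …, x³}.
Since w₁, w₂ are independent, the coefficients expressing q are uniquely determined by a linear system.
Row-reducing the augmented matrix gives the unique coefficients (α₁, α₂) = (-1, -1).

q = -w₁ - w₂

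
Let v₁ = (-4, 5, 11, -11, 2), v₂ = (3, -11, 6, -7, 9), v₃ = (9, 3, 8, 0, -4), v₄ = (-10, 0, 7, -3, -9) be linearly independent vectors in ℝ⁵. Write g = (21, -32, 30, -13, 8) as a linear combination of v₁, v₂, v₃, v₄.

g = -v₁ + 3v₂ + 2v₃ + v₄

Write g = α₁v₁ + … + α₄v₄ and equate components.
Back-substitution yields (α₁, …, α₄) = (-1, 3, 2, 1).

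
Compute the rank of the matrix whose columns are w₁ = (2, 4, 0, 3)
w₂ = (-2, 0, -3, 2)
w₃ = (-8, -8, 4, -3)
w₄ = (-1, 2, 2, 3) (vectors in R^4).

Form the matrix with w₁, w₂, w₃, w₄ as columns and reduce.
Reduction leaves 3 leading entries, giving rank 3.

3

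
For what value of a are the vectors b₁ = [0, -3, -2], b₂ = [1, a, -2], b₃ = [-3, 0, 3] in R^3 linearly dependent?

Place the vectors as rows of a 3×3 matrix; dependence ⇔ determinant zero.
Cofactor expansion gives det = -6*a - 9.
This vanishes exactly when a = -3/2.

a = -3/2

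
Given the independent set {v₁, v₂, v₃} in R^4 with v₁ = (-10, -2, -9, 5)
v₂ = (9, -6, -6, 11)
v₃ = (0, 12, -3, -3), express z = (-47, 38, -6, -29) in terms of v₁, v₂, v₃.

Write z = a₁v₁ + … + a₃v₃ and equate components.
The system has the unique solution (a₁, a₂, a₃) = (2, -3, 2).

z = 2v₁ - 3v₂ + 2v₃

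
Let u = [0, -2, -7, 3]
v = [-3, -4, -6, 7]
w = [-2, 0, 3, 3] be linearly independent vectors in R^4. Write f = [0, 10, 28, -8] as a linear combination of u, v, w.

Write f = α₁u + … + α₃w and equate components.
Back-substitution yields (α₁, α₂, α₃) = (-1, -2, 3).

f = -u - 2v + 3w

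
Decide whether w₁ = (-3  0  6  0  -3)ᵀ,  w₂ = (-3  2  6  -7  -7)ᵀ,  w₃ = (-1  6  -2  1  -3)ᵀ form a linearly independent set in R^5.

linearly independent

Place the vectors as rows of a 3×5 matrix and reduce to echelon form.
The reduction yields 3 nonzero rows, so the rank is 3.
Since rank = 3 (the number of vectors), the set is linearly independent.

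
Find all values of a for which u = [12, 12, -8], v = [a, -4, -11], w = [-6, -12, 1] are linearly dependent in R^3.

a = 54/7

The vectors are dependent exactly when the determinant of the matrix with rows u, v, w vanishes.
Cofactor expansion gives det = 84*a - 648.
Setting this to zero gives a = 54/7.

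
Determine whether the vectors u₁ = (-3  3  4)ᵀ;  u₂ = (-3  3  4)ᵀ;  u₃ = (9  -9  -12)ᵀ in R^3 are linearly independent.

linearly dependent

Two of the vectors are equal, giving an immediate dependence.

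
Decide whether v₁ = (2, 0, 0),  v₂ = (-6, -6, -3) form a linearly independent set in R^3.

linearly independent

Place the vectors as rows of a 2×3 matrix and reduce to echelon form.
The reduction yields 2 nonzero rows, so the rank is 2.
Since rank = 2 (the number of vectors), the set is linearly independent.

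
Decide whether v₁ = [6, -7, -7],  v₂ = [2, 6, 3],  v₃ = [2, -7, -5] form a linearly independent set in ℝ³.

Place the vectors as rows of a 3×3 matrix and reduce to echelon form.
The reduction yields 3 nonzero rows, so the rank is 3.
Since rank = 3 (the number of vectors), the set is linearly independent.

linearly independent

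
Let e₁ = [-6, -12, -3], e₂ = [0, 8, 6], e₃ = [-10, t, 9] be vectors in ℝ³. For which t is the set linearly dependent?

The vectors are dependent exactly when the determinant of the matrix with rows e₁, e₂, e₃ vanishes.
The determinant works out to 36*t + 48.
Solving 36*t + 48 = 0 yields t = -4/3.

t = -4/3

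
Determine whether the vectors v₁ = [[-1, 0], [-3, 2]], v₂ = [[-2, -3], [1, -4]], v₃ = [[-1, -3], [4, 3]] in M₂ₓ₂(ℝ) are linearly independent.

linearly independent

Take coordinates with respect to the standard basis {E₁₁, E₁₂, E₂₁, E₂₂}.
Row-reduce the matrix whose columns are v₁, v₂, v₃.
The reduction yields 3 nonzero rows, so the rank is 3.
Since rank = 3 (the number of vectors), the set is linearly independent.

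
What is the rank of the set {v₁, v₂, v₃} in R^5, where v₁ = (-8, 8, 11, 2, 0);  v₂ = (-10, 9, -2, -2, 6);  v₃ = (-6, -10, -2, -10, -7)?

Put the 5×3 matrix [v₁|v₂|v₃] into echelon form.
The echelon form has 3 nonzero rows, so the rank is 3.

3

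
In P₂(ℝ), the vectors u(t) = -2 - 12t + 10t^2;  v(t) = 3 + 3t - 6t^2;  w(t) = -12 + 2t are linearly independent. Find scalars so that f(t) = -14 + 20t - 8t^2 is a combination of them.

f = -2u - 2v + w

Identify each element with its coordinate vector in ℝ³ via {1, t, t^2}.
Since u, v, w are independent, the coefficients expressing f are uniquely determined by a linear system.
The system has the unique solution (a₁, a₂, a₃) = (-2, -2, 1).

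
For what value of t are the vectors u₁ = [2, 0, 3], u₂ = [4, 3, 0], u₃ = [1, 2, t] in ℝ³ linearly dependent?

t = -5/2

Place the vectors as rows of a 3×3 matrix; dependence ⇔ determinant zero.
Expanding, det = 6*t + 15.
Setting this to zero gives t = -5/2.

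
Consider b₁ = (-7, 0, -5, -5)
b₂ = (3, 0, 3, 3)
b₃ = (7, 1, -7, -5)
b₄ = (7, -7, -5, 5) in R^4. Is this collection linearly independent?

linearly independent

Row-reduce the matrix whose columns are b₁, b₂, b₃, b₄.
The reduction yields 4 nonzero rows, so the rank is 4.
Since rank = 4 (the number of vectors), the set is linearly independent.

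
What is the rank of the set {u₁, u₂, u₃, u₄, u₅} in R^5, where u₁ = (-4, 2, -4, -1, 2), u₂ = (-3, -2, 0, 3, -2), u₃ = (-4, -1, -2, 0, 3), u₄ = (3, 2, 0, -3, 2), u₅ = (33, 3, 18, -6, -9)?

Put the 5×5 matrix [u₁|u₂|u₃|u₄|u₅] into echelon form.
Reduction leaves 3 leading entries, giving rank 3.

3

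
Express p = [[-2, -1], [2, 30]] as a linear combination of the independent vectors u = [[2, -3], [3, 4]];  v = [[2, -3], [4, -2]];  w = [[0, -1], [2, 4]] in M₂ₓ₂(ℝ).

p = 2u - 3v + 4w

Take coordinate vectors relative to {E₁₁, E₁₂, E₂₁, E₂₂}.
Since u, v, w are independent, the coefficients expressing p are uniquely determined by a linear system.
Row-reducing the augmented matrix gives the unique coefficients (c₁, c₂, c₃) = (2, -3, 4).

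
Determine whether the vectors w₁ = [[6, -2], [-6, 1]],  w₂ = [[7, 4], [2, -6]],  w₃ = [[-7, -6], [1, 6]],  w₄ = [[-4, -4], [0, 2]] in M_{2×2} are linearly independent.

linearly independent

Write each element as a coordinate vector in ℝ⁴ using {E₁₁, E₁₂, E₂₁, E₂₂}.
The matrix [w₁|w₂|w₃|w₄] has determinant -440.
A nonzero determinant means the columns are linearly independent.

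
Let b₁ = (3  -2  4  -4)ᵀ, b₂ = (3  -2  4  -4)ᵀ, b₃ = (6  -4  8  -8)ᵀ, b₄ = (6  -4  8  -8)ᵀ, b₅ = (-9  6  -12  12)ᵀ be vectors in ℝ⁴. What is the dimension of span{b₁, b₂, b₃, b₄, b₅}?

Row-reduce the 5×4 matrix with these as rows.
Exactly 1 pivot survives; hence the rank is 1.
(With 5 elements in a 4-dimensional space the rank is at most 4.)

1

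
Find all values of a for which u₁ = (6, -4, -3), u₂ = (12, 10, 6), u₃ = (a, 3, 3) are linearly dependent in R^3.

a = -18

Place the vectors as rows of a 3×3 matrix; dependence ⇔ determinant zero.
The determinant works out to 6*a + 108.
Solving 6*a + 108 = 0 yields a = -18.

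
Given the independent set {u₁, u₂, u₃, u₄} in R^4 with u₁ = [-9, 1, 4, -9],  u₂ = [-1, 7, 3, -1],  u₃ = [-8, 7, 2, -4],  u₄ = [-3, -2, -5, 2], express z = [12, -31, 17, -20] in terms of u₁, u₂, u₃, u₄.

Set up the augmented matrix [u₁ | u₂ | u₃ | u₄ | z] and row-reduce.
Back-substitution yields (a₁, …, a₄) = (3, -3, -3, -4).

z = 3u₁ - 3u₂ - 3u₃ - 4u₄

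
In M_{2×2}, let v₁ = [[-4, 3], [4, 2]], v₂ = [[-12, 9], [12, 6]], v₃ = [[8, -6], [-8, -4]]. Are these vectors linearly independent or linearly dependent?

linearly dependent

Write each element as a coordinate vector in ℝ⁴ using {E₁₁, E₁₂, E₂₁, E₂₂}.
Row-reduce the matrix whose columns are v₁, v₂, v₃.
The reduction yields 1 nonzero row, so the rank is 1.
Since rank 1 < 3, the set is linearly dependent.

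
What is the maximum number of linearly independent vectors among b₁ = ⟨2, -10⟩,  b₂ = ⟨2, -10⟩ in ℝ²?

1

Apply Gaussian elimination to the matrix whose rows are b₁, b₂.
Exactly 1 pivot survives; hence the rank is 1.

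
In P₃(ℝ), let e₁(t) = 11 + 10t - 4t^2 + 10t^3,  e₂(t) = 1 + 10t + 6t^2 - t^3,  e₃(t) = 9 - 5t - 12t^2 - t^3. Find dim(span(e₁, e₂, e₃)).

Pass to coordinate vectors with respect to the basis {1, t, …, t^3}.
Row-reduce the 3×4 matrix with these as rows.
Reduction leaves 3 leading entries, giving rank 3.

3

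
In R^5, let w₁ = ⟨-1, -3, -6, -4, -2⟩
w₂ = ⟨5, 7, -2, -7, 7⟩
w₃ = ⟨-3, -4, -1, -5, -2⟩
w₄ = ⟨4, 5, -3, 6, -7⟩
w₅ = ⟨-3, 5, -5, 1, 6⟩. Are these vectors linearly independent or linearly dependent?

Row-reduce the matrix whose columns are w₁, w₂, w₃, w₄, w₅.
The reduction yields 5 nonzero rows, so the rank is 5.
Since rank = 5 (the number of vectors), the set is linearly independent.

linearly independent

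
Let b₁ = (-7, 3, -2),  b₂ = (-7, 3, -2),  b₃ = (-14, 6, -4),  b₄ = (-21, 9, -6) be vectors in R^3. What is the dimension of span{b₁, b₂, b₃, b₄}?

Apply Gaussian elimination to the matrix whose rows are b₁, b₂, b₃, b₄.
The echelon form has 1 nonzero row, so the rank is 1.
(With 4 elements in a 3-dimensional space the rank is at most 3.)

1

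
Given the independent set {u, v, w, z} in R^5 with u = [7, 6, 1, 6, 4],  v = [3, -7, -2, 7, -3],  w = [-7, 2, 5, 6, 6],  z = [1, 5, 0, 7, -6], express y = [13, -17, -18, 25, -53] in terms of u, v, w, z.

Set up the augmented matrix [u | v | w | z | y] and row-reduce.
Row-reducing the augmented matrix gives the unique coefficients (α₁, …, α₄) = (-2, 3, -2, 4).

y = -2u + 3v - 2w + 4z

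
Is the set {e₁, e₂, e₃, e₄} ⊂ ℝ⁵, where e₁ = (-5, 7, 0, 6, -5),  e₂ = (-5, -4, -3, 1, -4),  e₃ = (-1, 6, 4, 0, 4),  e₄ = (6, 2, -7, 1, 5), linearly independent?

linearly independent

Place the vectors as rows of a 4×5 matrix and reduce to echelon form.
The reduction yields 4 nonzero rows, so the rank is 4.
Since rank = 4 (the number of vectors), the set is linearly independent.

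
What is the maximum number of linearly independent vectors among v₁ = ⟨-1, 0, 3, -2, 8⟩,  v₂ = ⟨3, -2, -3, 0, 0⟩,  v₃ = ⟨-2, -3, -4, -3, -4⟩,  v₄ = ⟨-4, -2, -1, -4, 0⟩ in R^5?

Form the matrix with v₁, v₂, v₃, v₄ as columns and reduce.
There are 3 pivot columns, so rank = 3.

3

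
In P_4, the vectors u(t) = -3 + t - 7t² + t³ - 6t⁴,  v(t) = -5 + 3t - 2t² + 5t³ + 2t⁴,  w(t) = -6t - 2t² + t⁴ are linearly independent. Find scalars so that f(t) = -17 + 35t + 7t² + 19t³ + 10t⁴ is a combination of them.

Take coordinate vectors relative to {1, t, …, t⁴}.
Solve the system with u, v, w as columns and f as the right-hand side.
Back-substitution yields (c₁, c₂, c₃) = (-1, 4, -4).

f = -u + 4v - 4w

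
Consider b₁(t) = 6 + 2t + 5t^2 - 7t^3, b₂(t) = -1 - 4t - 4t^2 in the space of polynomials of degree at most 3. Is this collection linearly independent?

linearly independent

Write each element as a coordinate vector in ℝ⁴ using {1, t, …, t^3}.
Place the vectors as rows of a 2×4 matrix and reduce to echelon form.
The reduction yields 2 nonzero rows, so the rank is 2.
Since rank = 2 (the number of vectors), the set is linearly independent.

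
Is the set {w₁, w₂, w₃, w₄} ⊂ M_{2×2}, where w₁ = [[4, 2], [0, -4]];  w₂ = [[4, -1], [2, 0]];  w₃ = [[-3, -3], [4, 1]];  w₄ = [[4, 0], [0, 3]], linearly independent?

linearly independent

Take coordinates with respect to the standard basis {E₁₁, E₁₂, E₂₁, E₂₂}.
Row-reduce the matrix whose columns are w₁, w₂, w₃, w₄.
The reduction yields 4 nonzero rows, so the rank is 4.
Since rank = 4 (the number of vectors), the set is linearly independent.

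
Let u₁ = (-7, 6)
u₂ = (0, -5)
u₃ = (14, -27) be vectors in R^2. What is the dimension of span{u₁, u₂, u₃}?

Row-reduce the 3×2 matrix with these as rows.
There are 2 pivot columns, so rank = 2.
(With 3 elements in a 2-dimensional space the rank is at most 2.)

dim = 2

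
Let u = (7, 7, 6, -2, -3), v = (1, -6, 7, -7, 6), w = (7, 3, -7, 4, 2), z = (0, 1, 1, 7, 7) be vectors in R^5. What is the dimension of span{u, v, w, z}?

dim = 4

Put the 5×4 matrix [u|v|w|z] into echelon form.
Reduction leaves 4 leading entries, giving rank 4.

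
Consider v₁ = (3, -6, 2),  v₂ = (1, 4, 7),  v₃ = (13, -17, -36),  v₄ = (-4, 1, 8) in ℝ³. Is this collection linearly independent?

There are 4 vectors in a 3-dimensional space, so they cannot be linearly independent.

linearly dependent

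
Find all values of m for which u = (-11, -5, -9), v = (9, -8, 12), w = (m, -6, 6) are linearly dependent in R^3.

m = 41/11

Dependence holds iff the 3×3 matrix [u v w] is singular.
The determinant works out to 492 - 132*m.
Setting this to zero gives m = 41/11.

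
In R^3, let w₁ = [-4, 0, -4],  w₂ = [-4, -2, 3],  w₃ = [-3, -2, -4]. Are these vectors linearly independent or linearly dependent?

linearly independent

The matrix [w₁|w₂|w₃] has determinant -64.
A nonzero determinant means the columns are linearly independent.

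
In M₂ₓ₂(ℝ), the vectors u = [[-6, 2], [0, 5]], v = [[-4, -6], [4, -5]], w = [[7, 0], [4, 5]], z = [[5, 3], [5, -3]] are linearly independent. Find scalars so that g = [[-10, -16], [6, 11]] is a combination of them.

g = u + 2v + 2w - 2z

Identify each element with its coordinate vector in ℝ⁴ via {E₁₁, E₁₂, E₂₁, E₂₂}.
Write g = a₁u + … + a₄z and equate components.
Back-substitution yields (a₁, …, a₄) = (1, 2, 2, -2).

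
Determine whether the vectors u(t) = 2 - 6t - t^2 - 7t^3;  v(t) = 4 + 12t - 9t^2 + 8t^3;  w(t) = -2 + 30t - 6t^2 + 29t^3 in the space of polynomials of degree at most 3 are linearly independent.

Write each element as a coordinate vector in ℝ⁴ using {1, t, …, t^3}.
Place the vectors as rows of a 3×4 matrix and reduce to echelon form.
The reduction yields 2 nonzero rows, so the rank is 2.
Since rank 2 < 3, the set is linearly dependent.
Indeed 3u - v + w = 0.

linearly dependent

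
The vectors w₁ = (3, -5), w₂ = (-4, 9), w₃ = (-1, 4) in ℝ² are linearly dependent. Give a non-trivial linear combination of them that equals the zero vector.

w₁ + w₂ - w₃ = 0

Write the vectors as columns of a matrix and find a nonzero vector in its null space.
One solution (up to scaling) is (1, 1, -1).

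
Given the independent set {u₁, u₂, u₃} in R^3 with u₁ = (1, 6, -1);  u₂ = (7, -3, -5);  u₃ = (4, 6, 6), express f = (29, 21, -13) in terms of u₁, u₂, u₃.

f = 4u₁ + 3u₂ + u₃

Set up the augmented matrix [u₁ | u₂ | u₃ | f] and row-reduce.
Back-substitution yields (α₁, α₂, α₃) = (4, 3, 1).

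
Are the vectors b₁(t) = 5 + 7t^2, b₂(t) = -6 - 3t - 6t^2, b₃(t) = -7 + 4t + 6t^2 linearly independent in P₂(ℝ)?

linearly independent

Take coordinates with respect to the standard basis {1, t, t^2}.
Place the vectors as rows of a 3×3 matrix and reduce to echelon form.
The reduction yields 3 nonzero rows, so the rank is 3.
Since rank = 3 (the number of vectors), the set is linearly independent.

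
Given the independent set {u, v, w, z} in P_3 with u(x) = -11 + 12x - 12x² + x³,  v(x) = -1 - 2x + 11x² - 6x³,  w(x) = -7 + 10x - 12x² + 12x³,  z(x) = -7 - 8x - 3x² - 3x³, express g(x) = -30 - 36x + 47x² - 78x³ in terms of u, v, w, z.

g = 3u + 4v - 4w + 3z

Take coordinate vectors relative to {1, x, …, x³}.
Solve the system with u, v, w, z as columns and g as the right-hand side.
The system has the unique solution (a₁, …, a₄) = (3, 4, -4, 3).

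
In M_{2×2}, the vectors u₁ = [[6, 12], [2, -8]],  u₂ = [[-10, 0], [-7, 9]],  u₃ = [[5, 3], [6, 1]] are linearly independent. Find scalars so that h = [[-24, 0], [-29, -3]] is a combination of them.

Work in coordinates with respect to the standard basis {E₁₁, E₁₂, E₂₁, E₂₂}.
Since u₁, u₂, u₃ are independent, the coefficients expressing h are uniquely determined by a linear system.
Back-substitution yields (α₁, α₂, α₃) = (1, 1, -4).

h = u₁ + u₂ - 4u₃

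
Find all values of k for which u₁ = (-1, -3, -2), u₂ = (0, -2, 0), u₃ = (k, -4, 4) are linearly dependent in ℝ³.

Place the vectors as rows of a 3×3 matrix; dependence ⇔ determinant zero.
The determinant works out to 8 - 4*k.
Setting this to zero gives k = 2.

k = 2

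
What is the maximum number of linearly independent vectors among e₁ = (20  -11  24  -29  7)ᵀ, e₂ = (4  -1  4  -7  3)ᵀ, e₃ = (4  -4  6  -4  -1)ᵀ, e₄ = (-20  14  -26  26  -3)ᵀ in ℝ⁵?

2

Apply Gaussian elimination to the matrix whose rows are e₁, e₂, e₃, e₄.
Reduction leaves 2 leading entries, giving rank 2.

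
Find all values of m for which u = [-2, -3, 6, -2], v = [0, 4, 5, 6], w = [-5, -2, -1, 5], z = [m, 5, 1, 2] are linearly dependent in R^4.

The set is linearly dependent precisely when det[u; v; w; z] = 0.
Expanding, det = 297*m - 1080.
Solving 297*m - 1080 = 0 yields m = 40/11.

m = 40/11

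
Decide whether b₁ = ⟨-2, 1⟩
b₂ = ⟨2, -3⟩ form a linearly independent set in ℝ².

linearly independent

Form the 2×2 matrix with these as columns; its determinant is 4.
A nonzero determinant means the columns are linearly independent.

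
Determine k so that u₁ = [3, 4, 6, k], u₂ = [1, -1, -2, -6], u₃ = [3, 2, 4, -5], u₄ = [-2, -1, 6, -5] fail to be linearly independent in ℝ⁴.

k = 5/2

Place the vectors as rows of a 4×4 matrix; dependence ⇔ determinant zero.
Expanding, det = 100 - 40*k.
This vanishes exactly when k = 5/2.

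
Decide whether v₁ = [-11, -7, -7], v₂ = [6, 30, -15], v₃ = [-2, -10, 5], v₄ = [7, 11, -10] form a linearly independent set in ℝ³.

There are 4 vectors in a 3-dimensional space, so they cannot be linearly independent.

linearly dependent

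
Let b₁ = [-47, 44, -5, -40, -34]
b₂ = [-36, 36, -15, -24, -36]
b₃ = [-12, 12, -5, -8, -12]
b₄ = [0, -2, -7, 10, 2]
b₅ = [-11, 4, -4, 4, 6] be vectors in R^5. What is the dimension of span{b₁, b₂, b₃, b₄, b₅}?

Put the 5×5 matrix [b₁|b₂|b₃|b₄|b₅] into echelon form.
There are 3 pivot columns, so rank = 3.

dim = 3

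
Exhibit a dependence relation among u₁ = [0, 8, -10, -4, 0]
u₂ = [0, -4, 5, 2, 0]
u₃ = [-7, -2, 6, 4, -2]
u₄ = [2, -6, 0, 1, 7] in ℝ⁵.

Solve the homogeneous system with u₁, u₂, u₃, u₄ as columns by row-reducing the coefficient matrix.
The free variable yields coefficients (1, 2, 0, 0) (any nonzero multiple also works).

u₁ + 2u₂ = 0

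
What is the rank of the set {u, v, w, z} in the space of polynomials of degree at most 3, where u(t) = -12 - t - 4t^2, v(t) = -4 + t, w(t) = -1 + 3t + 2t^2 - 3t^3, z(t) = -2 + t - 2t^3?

Use coordinates relative to {1, t, …, t^3}.
Form the matrix with u, v, w, z as columns and reduce.
There are 3 pivot columns, so rank = 3.

rank 3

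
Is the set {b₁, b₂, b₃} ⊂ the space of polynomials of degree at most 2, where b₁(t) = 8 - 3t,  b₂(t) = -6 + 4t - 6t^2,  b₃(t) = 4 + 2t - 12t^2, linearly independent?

Take coordinates with respect to the standard basis {1, t, t^2}.
Row-reduce the matrix whose columns are b₁, b₂, b₃.
The reduction yields 2 nonzero rows, so the rank is 2.
Since rank 2 < 3, the set is linearly dependent.

linearly dependent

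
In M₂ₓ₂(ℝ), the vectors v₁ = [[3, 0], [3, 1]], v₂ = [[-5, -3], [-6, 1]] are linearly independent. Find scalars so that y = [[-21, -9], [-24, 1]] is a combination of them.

Identify each element with its coordinate vector in ℝ⁴ via {E₁₁, E₁₂, E₂₁, E₂₂}.
Set up the augmented matrix [v₁ | v₂ | y] and row-reduce.
Back-substitution yields (α₁, α₂) = (-2, 3).

y = -2v₁ + 3v₂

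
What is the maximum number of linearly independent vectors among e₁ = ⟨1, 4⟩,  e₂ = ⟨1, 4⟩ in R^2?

1

Row-reduce the 2×2 matrix with these as rows.
Reduction leaves 1 leading entry, giving rank 1.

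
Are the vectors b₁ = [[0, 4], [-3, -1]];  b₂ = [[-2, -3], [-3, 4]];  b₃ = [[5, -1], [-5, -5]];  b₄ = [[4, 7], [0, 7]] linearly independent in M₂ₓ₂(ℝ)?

Write each element as a coordinate vector in ℝ⁴ using {E₁₁, E₁₂, E₂₁, E₂₂}.
The matrix [b₁|b₂|b₃|b₄] has determinant -2182.
A nonzero determinant means the columns are linearly independent.

linearly independent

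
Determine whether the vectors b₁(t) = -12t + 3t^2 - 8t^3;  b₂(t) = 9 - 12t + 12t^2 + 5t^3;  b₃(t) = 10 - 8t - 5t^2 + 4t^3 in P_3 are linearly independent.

Take coordinates with respect to the standard basis {1, t, …, t^3}.
Row-reduce the matrix whose columns are b₁, b₂, b₃.
The reduction yields 3 nonzero rows, so the rank is 3.
Since rank = 3 (the number of vectors), the set is linearly independent.

linearly independent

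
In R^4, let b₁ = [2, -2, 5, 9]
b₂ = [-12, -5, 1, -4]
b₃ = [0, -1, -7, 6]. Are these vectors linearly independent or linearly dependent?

linearly independent

Row-reduce the matrix whose columns are b₁, b₂, b₃.
The reduction yields 3 nonzero rows, so the rank is 3.
Since rank = 3 (the number of vectors), the set is linearly independent.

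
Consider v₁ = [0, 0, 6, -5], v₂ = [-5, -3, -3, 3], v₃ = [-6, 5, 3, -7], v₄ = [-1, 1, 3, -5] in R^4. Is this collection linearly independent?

Row-reduce the matrix whose columns are v₁, v₂, v₃, v₄.
The reduction yields 4 nonzero rows, so the rank is 4.
Since rank = 4 (the number of vectors), the set is linearly independent.

linearly independent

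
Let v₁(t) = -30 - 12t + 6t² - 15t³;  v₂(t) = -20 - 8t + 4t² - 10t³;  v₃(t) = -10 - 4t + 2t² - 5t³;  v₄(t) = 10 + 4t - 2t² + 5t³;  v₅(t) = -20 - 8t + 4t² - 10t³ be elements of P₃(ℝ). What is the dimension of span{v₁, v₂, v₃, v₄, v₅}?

1

Represent each element by its coordinate vector in ℝ⁴.
Row-reduce the 5×4 matrix with these as rows.
The echelon form has 1 nonzero row, so the rank is 1.
(With 5 elements in a 4-dimensional space the rank is at most 4.)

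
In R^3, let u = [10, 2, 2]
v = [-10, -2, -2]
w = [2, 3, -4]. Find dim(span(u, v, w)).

Form the matrix with u, v, w as columns and reduce.
Exactly 2 pivots survive; hence the rank is 2.

2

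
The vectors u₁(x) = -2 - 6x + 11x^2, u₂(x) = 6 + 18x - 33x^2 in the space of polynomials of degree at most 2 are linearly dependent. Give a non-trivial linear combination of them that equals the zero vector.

3u₁ + u₂ = 0

Write each element as a vector in ℝ³ using {1, x, x^2}.
Solve the homogeneous system with u₁, u₂ as columns by row-reducing the coefficient matrix.
A generator of the null space is (3, 1).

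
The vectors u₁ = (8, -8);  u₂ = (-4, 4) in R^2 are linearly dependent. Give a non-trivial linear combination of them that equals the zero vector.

Row-reduce the matrix with u₁, u₂ as columns; the null space gives the coefficients.
The free variable yields coefficients (1, 2) (any nonzero multiple also works).

u₁ + 2u₂ = 0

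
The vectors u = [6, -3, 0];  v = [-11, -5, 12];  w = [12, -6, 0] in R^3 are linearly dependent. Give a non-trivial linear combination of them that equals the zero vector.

Set up α₁u + … + α₃w = 0 and solve the homogeneous system.
The free variable yields coefficients (2, 0, -1) (any nonzero multiple also works).

2u - w = 0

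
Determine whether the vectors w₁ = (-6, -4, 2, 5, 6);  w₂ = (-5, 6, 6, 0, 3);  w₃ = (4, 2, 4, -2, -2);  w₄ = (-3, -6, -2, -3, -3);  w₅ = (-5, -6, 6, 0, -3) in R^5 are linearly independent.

linearly independent

Row-reduce the matrix whose columns are w₁, w₂, w₃, w₄, w₅.
The reduction yields 5 nonzero rows, so the rank is 5.
Since rank = 5 (the number of vectors), the set is linearly independent.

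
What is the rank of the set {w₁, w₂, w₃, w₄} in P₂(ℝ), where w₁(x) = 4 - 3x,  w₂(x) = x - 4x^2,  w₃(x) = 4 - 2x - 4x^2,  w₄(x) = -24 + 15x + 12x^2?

Represent each element by its coordinate vector in ℝ³.
Row-reduce the 4×3 matrix with these as rows.
Exactly 2 pivots survive; hence the rank is 2.
(With 4 elements in a 3-dimensional space the rank is at most 3.)

rank 2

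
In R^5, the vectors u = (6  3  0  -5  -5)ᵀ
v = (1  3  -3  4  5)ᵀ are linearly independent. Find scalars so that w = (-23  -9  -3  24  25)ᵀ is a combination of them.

w = -4u + v

Since u, v are independent, the coefficients expressing w are uniquely determined by a linear system.
Back-substitution yields (a₁, a₂) = (-4, 1).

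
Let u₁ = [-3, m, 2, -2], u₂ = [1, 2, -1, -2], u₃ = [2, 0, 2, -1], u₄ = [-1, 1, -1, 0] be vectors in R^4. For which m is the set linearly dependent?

Dependence holds iff the 4×4 matrix [u₁ u₂ u₃ u₄] is singular.
Expanding, det = 2*m - 19.
This vanishes exactly when m = 19/2.

m = 19/2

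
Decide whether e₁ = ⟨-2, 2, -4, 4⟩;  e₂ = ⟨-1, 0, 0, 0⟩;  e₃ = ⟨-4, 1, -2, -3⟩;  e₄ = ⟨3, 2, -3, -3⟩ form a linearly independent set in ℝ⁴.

Form the 4×4 matrix with these as columns; its determinant is 10.
A nonzero determinant means the columns are linearly independent.

linearly independent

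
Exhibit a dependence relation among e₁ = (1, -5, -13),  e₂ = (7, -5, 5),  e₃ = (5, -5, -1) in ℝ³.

e₁ + 2e₂ - 3e₃ = 0

Write the vectors as columns of a matrix and find a nonzero vector in its null space.
A generator of the null space is (1, 2, -3).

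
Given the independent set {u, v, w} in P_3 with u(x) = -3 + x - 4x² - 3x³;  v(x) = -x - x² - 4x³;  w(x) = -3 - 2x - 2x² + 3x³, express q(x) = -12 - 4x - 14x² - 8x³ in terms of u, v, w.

Identify each element with its coordinate vector in ℝ⁴ via {1, x, …, x³}.
Set up the augmented matrix [u | v | w | q] and row-reduce.
Row-reducing the augmented matrix gives the unique coefficients (a₁, a₂, a₃) = (2, 2, 2).

q = 2u + 2v + 2w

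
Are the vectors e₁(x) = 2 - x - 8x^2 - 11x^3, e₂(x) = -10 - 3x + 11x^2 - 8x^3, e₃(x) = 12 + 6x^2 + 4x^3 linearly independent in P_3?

linearly independent

Write each element as a coordinate vector in ℝ⁴ using {1, x, …, x^3}.
Place the vectors as rows of a 3×4 matrix and reduce to echelon form.
The reduction yields 3 nonzero rows, so the rank is 3.
Since rank = 3 (the number of vectors), the set is linearly independent.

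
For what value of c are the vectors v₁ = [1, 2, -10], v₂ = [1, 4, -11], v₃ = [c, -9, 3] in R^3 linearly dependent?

c = 1/6

Place the vectors as rows of a 3×3 matrix; dependence ⇔ determinant zero.
Expanding, det = 18*c - 3.
Solving 18*c - 3 = 0 yields c = 1/6.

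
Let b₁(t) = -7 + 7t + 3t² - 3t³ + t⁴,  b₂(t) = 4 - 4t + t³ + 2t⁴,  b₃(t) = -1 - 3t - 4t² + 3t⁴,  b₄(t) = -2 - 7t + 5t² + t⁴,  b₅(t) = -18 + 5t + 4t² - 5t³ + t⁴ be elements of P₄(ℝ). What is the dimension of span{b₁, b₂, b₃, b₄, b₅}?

Represent each element by its coordinate vector in ℝ⁵.
Form the matrix with b₁, b₂, b₃, b₄, b₅ as columns and reduce.
Exactly 4 pivots survive; hence the rank is 4.

dim = 4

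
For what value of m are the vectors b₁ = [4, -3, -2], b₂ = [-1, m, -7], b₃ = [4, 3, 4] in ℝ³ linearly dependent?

Place the vectors as rows of a 3×3 matrix; dependence ⇔ determinant zero.
Expanding, det = 24*m + 162.
Setting this to zero gives m = -27/4.

m = -27/4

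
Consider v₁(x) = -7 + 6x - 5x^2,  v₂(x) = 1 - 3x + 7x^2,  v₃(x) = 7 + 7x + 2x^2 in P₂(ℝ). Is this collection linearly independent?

linearly independent

Write each element as a coordinate vector in ℝ³ using {1, x, x^2}.
Form the 3×3 matrix with these as columns; its determinant is 527.
A nonzero determinant means the columns are linearly independent.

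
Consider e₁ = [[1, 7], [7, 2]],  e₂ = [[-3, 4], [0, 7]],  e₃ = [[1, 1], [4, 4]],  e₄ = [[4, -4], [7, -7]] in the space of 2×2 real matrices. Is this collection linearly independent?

Write each element as a coordinate vector in ℝ⁴ using {E₁₁, E₁₂, E₂₁, E₂₂}.
Form the 4×4 matrix with these as columns; its determinant is -669.
A nonzero determinant means the columns are linearly independent.

linearly independent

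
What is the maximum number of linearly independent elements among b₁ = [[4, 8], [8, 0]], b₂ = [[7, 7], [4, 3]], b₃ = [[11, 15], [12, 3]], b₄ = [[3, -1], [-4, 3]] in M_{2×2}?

2

Pass to coordinate vectors with respect to the basis {E₁₁, E₁₂, E₂₁, E₂₂}.
Apply Gaussian elimination to the matrix whose rows are b₁, b₂, b₃, b₄.
There are 2 pivot columns, so rank = 2.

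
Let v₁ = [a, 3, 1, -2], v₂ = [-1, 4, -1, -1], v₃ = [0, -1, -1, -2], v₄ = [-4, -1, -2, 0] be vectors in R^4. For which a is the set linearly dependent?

a = 4

Place the vectors as rows of a 4×4 matrix; dependence ⇔ determinant zero.
Cofactor expansion gives det = 76 - 19*a.
This vanishes exactly when a = 4.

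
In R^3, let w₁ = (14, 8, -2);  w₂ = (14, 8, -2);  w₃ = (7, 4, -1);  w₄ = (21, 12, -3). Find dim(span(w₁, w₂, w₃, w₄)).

Put the 3×4 matrix [w₁|w₂|w₃|w₄] into echelon form.
Exactly 1 pivot survives; hence the rank is 1.
(With 4 elements in a 3-dimensional space the rank is at most 3.)

dim = 1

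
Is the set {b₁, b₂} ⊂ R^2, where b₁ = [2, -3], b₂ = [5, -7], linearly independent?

linearly independent

The matrix [b₁|b₂] has determinant 1.
A nonzero determinant means the columns are linearly independent.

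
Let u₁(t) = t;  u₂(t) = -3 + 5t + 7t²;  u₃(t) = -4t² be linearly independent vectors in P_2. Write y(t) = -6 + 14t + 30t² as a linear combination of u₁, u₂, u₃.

y = 4u₁ + 2u₂ - 4u₃

Work in coordinates with respect to the standard basis {1, t, t²}.
Write y = c₁u₁ + … + c₃u₃ and equate components.
The system has the unique solution (c₁, c₂, c₃) = (4, 2, -4).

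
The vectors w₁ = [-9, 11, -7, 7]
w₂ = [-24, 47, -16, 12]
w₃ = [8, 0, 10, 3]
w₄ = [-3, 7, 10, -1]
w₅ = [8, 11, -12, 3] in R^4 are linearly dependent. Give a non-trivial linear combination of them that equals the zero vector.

2w₁ - w₂ - w₃ + 2w₄ + w₅ = 0

Write the vectors as columns of a matrix and find a nonzero vector in its null space.
The free variable yields coefficients (2, -1, -1, 2, 1) (any nonzero multiple also works).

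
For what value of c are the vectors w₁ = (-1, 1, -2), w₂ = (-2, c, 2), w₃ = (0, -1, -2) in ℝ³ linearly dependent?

The set is linearly dependent precisely when det[w₁; w₂; w₃] = 0.
The determinant works out to 2*c - 10.
Solving 2*c - 10 = 0 yields c = 5.

c = 5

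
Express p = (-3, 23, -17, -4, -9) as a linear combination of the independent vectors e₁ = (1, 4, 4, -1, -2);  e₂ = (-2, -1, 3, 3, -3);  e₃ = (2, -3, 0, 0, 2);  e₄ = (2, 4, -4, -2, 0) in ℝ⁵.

Solve the system with e₁, e₂, e₃, e₄ as columns and p as the right-hand side.
The system has the unique solution (a₁, …, a₄) = (-1, 1, -4, 4).

p = -e₁ + e₂ - 4e₃ + 4e₄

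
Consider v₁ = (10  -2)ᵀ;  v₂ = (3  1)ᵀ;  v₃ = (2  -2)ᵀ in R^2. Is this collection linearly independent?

linearly dependent

There are 3 vectors in a 2-dimensional space, so they cannot be linearly independent.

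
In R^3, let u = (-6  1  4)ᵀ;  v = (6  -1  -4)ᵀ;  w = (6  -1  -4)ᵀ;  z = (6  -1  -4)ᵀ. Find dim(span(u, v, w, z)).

Form the matrix with u, v, w, z as columns and reduce.
The echelon form has 1 nonzero row, so the rank is 1.
(With 4 elements in a 3-dimensional space the rank is at most 3.)

1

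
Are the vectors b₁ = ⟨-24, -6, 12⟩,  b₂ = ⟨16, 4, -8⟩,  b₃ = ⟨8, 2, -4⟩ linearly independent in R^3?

One vector is a scalar multiple of another, so the set is dependent.

linearly dependent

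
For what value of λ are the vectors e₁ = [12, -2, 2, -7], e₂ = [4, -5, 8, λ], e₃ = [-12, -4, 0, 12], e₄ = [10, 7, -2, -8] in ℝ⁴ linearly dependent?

λ = -37

Dependence holds iff the 4×4 matrix [e₁ e₂ e₃ e₄] is singular.
Cofactor expansion gives det = 56*λ + 2072.
Setting this to zero gives λ = -37.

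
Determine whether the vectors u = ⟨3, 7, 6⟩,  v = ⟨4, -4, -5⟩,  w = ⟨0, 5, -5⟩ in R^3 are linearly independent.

Row-reduce the matrix whose columns are u, v, w.
The reduction yields 3 nonzero rows, so the rank is 3.
Since rank = 3 (the number of vectors), the set is linearly independent.

linearly independent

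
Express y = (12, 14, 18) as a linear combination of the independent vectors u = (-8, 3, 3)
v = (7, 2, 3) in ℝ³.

Write y = α₁u + α₂v and equate components.
Row-reducing the augmented matrix gives the unique coefficients (α₁, α₂) = (2, 4).

y = 2u + 4v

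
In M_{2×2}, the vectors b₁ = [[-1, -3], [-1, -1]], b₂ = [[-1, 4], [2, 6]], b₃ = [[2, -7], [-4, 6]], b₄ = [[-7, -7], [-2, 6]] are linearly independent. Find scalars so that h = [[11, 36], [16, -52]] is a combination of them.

Work in coordinates with respect to the standard basis {E₁₁, E₁₂, E₂₁, E₂₂}.
Write h = c₁b₁ + … + c₄b₄ and equate components.
The system has the unique solution (c₁, …, c₄) = (-2, -3, -4, -2).

h = -2b₁ - 3b₂ - 4b₃ - 2b₄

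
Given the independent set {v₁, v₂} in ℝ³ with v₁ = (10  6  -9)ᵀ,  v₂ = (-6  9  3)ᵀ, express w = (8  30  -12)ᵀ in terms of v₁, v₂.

Since v₁, v₂ are independent, the coefficients expressing w are uniquely determined by a linear system.
The system has the unique solution (a₁, a₂) = (2, 2).

w = 2v₁ + 2v₂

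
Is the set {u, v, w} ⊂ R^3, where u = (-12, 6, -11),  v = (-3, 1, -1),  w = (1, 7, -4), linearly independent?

linearly independent

Form the 3×3 matrix with these as columns; its determinant is 128.
A nonzero determinant means the columns are linearly independent.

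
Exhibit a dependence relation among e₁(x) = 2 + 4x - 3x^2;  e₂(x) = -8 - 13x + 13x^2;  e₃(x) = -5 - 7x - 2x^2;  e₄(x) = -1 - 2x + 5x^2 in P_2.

e₂ - e₃ - 3e₄ = 0

Take coordinates with respect to {1, x, x^2}.
Solve the homogeneous system with e₁, e₂, e₃, e₄ as columns by row-reducing the coefficient matrix.
One solution (up to scaling) is (0, 1, -1, -3).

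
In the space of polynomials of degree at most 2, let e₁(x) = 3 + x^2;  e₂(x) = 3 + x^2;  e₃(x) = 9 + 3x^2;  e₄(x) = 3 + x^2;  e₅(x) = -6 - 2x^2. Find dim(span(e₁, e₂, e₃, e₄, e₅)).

Pass to coordinate vectors with respect to the basis {1, x, x^2}.
Row-reduce the 5×3 matrix with these as rows.
There is 1 pivot column, so rank = 1.
(With 5 elements in a 3-dimensional space the rank is at most 3.)

1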